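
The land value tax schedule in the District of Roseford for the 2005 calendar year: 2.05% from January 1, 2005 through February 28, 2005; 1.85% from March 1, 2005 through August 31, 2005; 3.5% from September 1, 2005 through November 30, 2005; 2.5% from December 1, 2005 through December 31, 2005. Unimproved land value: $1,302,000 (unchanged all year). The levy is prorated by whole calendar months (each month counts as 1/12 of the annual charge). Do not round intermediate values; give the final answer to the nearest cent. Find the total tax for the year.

January 1 – February 28, 2005: 2 months at 2.05% → $1,302,000 × 2.05% × 2/12 = $4,448.5000
March 1 – August 31, 2005: 6 months at 1.85% → $1,302,000 × 1.85% × 6/12 = $12,043.5000
September 1 – November 30, 2005: 3 months at 3.5% → $1,302,000 × 3.5% × 3/12 = $11,392.5000
December 1 – December 31, 2005: 1 month at 2.5% → $1,302,000 × 2.5% × 1/12 = $2,712.5000
Total = $30,597.0000

$30,597.00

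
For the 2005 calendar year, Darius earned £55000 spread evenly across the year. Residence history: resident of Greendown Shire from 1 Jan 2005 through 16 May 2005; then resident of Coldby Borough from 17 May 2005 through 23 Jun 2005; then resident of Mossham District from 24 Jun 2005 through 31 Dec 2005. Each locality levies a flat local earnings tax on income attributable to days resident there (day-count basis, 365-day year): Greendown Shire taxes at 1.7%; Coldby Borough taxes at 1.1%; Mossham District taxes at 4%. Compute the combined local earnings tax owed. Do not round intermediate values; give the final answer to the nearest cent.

£1562.60

Greendown Shire, 1 Jan – 16 May 2005: 136 days → £55000 × 1.7% × 136/365 = £348.3836
Coldby Borough, 17 May – 23 Jun 2005: 38 days → £55000 × 1.1% × 38/365 = £62.9863
Mossham District, 24 Jun – 31 Dec 2005: 191 days → £55000 × 4% × 191/365 = £1151.2329
Total = £1562.6027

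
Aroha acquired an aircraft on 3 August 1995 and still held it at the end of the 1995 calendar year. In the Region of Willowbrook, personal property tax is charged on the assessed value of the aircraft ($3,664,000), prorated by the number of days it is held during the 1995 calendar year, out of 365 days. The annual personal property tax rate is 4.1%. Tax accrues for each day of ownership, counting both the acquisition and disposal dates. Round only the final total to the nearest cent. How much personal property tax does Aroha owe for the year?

$62,147.46

Days held (3 August – 31 December 1995): 151 out of 365
Tax = $3,664,000 × 4.1% × 151/365 = $62,147.4630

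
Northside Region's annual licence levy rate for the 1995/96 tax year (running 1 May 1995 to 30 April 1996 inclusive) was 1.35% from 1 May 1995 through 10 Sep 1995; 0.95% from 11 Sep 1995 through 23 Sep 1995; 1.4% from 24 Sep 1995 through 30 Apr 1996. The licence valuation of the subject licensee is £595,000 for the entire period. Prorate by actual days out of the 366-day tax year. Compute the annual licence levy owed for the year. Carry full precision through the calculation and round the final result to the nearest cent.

1 May – 10 Sep 1995: 133 days at 1.35% → £595,000 × 1.35% × 133/366 = £2,918.9139
11 Sep – 23 Sep 1995: 13 days at 0.95% → £595,000 × 0.95% × 13/366 = £200.7719
24 Sep 1995 – 30 Apr 1996: 220 days at 1.4% → £595,000 × 1.4% × 220/366 = £5,007.1038
Total = £8,126.7896

£8,126.79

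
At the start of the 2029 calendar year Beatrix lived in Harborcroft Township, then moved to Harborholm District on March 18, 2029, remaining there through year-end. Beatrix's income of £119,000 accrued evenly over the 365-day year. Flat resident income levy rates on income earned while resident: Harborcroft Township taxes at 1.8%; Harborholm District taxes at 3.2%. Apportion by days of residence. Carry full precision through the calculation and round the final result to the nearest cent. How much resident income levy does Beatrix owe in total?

Harborcroft Township, January 1 – March 17, 2029: 76 days → £119,000 × 1.8% × 76/365 = £446.0055
Harborholm District, March 18 – December 31, 2029: 289 days → £119,000 × 3.2% × 289/365 = £3,015.1014
Total = £3,461.1068

£3,461.11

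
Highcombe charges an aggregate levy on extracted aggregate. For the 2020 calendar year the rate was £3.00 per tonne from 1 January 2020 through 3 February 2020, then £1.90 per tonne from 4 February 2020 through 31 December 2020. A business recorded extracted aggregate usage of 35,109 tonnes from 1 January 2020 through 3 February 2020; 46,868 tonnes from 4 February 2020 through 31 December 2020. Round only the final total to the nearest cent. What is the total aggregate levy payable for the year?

£194376.20

1 January – 3 February 2020: 35,109 tonnes at £3.00/tonne → £105327.00
4 February – 31 December 2020: 46,868 tonnes at £1.90/tonne → £89049.20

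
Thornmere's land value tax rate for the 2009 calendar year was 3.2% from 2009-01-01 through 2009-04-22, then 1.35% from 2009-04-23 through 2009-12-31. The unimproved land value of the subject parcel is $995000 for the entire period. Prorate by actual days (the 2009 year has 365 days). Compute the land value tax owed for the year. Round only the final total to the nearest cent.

2009-01-01 to 2009-04-22: 112 days at 3.2% → $995000 × 3.2% × 112/365 = $9770.0822
2009-04-23 to 2009-12-31: 253 days at 1.35% → $995000 × 1.35% × 253/365 = $9310.7466
Total = $19080.8288

$19080.83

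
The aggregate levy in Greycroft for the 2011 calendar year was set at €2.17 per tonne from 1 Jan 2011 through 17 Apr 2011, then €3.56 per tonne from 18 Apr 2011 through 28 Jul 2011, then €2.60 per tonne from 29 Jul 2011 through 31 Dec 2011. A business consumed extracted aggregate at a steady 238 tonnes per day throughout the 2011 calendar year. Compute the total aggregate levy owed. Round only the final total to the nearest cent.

1 Jan – 17 Apr 2011: 107 days × 238 tonnes/day = 25,466 tonnes at €2.17/tonne → €55261.22
18 Apr – 28 Jul 2011: 102 days × 238 tonnes/day = 24,276 tonnes at €3.56/tonne → €86422.56
29 Jul – 31 Dec 2011: 156 days × 238 tonnes/day = 37,128 tonnes at €2.60/tonne → €96532.80

€238216.58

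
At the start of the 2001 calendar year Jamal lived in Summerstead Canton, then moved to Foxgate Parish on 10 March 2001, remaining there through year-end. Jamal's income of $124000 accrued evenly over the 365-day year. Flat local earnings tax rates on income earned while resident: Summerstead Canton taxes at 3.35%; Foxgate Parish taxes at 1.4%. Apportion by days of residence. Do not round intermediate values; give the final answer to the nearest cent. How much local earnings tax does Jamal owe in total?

$2186.48

Summerstead Canton, 1 January – 9 March 2001: 68 days → $124000 × 3.35% × 68/365 = $773.8959
Foxgate Parish, 10 March – 31 December 2001: 297 days → $124000 × 1.4% × 297/365 = $1412.5808
Total = $2186.4767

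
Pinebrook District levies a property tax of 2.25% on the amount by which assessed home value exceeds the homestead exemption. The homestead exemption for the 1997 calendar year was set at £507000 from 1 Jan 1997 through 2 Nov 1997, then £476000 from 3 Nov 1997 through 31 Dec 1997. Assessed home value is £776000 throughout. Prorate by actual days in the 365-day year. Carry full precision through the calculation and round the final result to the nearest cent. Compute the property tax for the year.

1 Jan – 2 Nov 1997: 306 days, exemption £507000 → (£776000 − £507000) × 2.25% × 306/365 = £5074.1507
3 Nov – 31 Dec 1997: 59 days, exemption £476000 → (£776000 − £476000) × 2.25% × 59/365 = £1091.0959
Total = £6165.2466

£6165.25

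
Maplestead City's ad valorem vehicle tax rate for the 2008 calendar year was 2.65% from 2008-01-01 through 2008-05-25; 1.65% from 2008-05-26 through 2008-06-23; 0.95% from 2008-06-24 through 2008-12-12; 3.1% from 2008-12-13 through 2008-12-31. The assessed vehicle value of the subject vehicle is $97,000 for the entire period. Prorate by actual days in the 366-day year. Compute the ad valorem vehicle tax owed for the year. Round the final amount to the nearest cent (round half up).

2008-01-01 to 2008-05-25: 146 days at 2.65% → $97,000 × 2.65% × 146/366 = $1,025.3907
2008-05-26 to 2008-06-23: 29 days at 1.65% → $97,000 × 1.65% × 29/366 = $126.8156
2008-06-24 to 2008-12-12: 172 days at 0.95% → $97,000 × 0.95% × 172/366 = $433.0546
2008-12-13 to 2008-12-31: 19 days at 3.1% → $97,000 × 3.1% × 19/366 = $156.1011
Total = $1,741.3620

$1,741.36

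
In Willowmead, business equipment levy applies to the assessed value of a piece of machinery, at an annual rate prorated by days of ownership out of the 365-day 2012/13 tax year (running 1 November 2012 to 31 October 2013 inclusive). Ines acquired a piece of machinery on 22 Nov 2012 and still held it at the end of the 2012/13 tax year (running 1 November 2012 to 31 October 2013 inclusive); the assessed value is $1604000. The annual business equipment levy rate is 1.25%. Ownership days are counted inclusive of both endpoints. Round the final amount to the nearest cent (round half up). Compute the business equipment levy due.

$18896.44

Days held (22 Nov 2012 – 31 Oct 2013): 344 out of 365
Tax = $1604000 × 1.25% × 344/365 = $18896.4384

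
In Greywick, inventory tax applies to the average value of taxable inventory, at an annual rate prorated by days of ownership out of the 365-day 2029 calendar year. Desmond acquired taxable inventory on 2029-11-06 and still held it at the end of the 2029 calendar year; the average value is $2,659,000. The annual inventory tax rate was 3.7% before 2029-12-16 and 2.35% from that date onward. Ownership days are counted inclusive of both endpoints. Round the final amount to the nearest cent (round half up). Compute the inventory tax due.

2029-11-06 to 2029-12-15: 40 days at 3.7% → $2,659,000 × 3.7% × 40/365 = $10,781.6986
2029-12-16 to 2029-12-31: 16 days at 2.35% → $2,659,000 × 2.35% × 16/365 = $2,739.1342
Total = $13,520.8329

$13,520.83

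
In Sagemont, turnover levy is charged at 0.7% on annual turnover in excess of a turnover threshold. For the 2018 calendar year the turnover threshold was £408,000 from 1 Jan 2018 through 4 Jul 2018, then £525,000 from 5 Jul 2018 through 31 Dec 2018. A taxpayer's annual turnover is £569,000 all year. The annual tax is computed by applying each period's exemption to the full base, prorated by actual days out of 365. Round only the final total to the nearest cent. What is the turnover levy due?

1 Jan – 4 Jul 2018: 185 days, exemption £408,000 → (£569,000 − £408,000) × 0.7% × 185/365 = £571.2192
5 Jul – 31 Dec 2018: 180 days, exemption £525,000 → (£569,000 − £525,000) × 0.7% × 180/365 = £151.8904
Total = £723.1096

£723.11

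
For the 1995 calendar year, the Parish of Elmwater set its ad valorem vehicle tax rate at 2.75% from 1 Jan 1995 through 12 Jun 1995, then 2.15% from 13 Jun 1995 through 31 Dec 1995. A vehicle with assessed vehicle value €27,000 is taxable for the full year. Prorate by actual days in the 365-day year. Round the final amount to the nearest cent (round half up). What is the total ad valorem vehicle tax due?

1 Jan – 12 Jun 1995: 163 days at 2.75% → €27,000 × 2.75% × 163/365 = €331.5822
13 Jun – 31 Dec 1995: 202 days at 2.15% → €27,000 × 2.15% × 202/365 = €321.2630
Total = €652.8452

€652.85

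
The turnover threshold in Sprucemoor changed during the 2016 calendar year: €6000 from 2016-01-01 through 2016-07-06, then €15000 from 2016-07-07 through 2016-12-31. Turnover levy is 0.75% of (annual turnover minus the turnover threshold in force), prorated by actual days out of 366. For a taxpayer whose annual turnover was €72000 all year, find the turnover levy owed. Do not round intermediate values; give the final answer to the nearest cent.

2016-01-01 to 2016-07-06: 188 days, exemption €6000 → (€72000 − €6000) × 0.75% × 188/366 = €254.2623
2016-07-07 to 2016-12-31: 178 days, exemption €15000 → (€72000 − €15000) × 0.75% × 178/366 = €207.9098
Total = €462.1721

€462.17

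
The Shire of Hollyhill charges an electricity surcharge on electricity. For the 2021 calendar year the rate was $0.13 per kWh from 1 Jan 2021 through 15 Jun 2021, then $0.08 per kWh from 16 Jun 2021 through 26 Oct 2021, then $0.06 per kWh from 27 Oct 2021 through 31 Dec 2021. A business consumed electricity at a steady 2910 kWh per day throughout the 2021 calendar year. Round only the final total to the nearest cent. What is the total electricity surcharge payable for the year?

1 Jan – 15 Jun 2021: 166 days × 2910 kWh/day = 483,060 kWh at $0.13/kWh → $62,797.80
16 Jun – 26 Oct 2021: 133 days × 2910 kWh/day = 387,030 kWh at $0.08/kWh → $30,962.40
27 Oct – 31 Dec 2021: 66 days × 2910 kWh/day = 192,060 kWh at $0.06/kWh → $11,523.60

$105,283.80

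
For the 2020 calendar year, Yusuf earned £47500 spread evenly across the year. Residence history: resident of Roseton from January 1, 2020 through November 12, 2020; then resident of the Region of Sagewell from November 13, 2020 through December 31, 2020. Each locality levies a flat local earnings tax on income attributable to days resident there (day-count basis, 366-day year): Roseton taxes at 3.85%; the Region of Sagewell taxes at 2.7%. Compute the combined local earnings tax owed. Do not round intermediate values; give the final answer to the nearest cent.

£1755.62

Roseton, January 1 – November 12, 2020: 317 days → £47500 × 3.85% × 317/366 = £1583.9173
The Region of Sagewell, November 13 – December 31, 2020: 49 days → £47500 × 2.7% × 49/366 = £171.7008
Total = £1755.6182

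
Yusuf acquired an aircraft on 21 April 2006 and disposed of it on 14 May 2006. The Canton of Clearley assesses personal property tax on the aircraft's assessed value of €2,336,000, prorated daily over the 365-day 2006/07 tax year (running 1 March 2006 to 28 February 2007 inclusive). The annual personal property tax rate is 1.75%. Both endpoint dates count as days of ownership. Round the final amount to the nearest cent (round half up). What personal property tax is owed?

€2,688.00

Days held (21 April – 14 May 2006): 24 out of 365
Tax = €2,336,000 × 1.75% × 24/365 = €2,688.0000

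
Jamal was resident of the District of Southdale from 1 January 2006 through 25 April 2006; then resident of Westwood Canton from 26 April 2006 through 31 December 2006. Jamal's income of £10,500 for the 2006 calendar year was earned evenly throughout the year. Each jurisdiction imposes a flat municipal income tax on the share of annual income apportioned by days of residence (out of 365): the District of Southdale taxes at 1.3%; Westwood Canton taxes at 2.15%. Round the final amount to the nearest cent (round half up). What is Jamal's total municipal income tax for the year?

£197.63

The District of Southdale, 1 January – 25 April 2006: 115 days → £10,500 × 1.3% × 115/365 = £43.0068
Westwood Canton, 26 April – 31 December 2006: 250 days → £10,500 × 2.15% × 250/365 = £154.6233
Total = £197.6301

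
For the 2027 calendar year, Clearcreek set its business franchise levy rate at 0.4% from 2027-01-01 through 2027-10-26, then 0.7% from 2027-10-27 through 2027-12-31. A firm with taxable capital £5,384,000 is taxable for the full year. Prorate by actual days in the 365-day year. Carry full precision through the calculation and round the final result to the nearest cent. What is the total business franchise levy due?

2027-01-01 to 2027-10-26: 299 days at 0.4% → £5,384,000 × 0.4% × 299/365 = £17,641.8192
2027-10-27 to 2027-12-31: 66 days at 0.7% → £5,384,000 × 0.7% × 66/365 = £6,814.8164
Total = £24,456.6356

£24,456.64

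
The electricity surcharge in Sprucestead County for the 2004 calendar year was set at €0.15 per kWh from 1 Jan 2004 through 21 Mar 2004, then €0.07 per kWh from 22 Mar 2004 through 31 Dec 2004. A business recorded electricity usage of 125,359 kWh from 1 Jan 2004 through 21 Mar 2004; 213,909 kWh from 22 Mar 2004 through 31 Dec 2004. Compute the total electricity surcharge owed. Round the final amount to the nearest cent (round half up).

€33777.48

1 Jan – 21 Mar 2004: 125,359 kWh at €0.15/kWh → €18803.85
22 Mar – 31 Dec 2004: 213,909 kWh at €0.07/kWh → €14973.63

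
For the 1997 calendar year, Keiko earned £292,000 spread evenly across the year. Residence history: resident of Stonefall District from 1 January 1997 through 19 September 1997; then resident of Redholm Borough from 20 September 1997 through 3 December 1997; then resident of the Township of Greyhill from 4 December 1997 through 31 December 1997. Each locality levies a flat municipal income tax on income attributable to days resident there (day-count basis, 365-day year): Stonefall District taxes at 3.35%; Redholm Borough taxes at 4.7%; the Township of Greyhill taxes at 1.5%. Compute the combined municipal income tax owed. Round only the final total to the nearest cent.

£10,177.60

Stonefall District, 1 January – 19 September 1997: 262 days → £292,000 × 3.35% × 262/365 = £7,021.6000
Redholm Borough, 20 September – 3 December 1997: 75 days → £292,000 × 4.7% × 75/365 = £2,820.0000
The Township of Greyhill, 4 December – 31 December 1997: 28 days → £292,000 × 1.5% × 28/365 = £336.0000
Total = £10,177.6000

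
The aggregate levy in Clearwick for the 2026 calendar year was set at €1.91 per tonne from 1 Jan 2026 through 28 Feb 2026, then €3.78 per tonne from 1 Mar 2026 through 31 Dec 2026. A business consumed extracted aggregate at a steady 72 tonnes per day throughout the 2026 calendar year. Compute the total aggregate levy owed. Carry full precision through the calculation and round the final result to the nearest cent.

1 Jan – 28 Feb 2026: 59 days × 72 tonnes/day = 4,248 tonnes at €1.91/tonne → €8113.68
1 Mar – 31 Dec 2026: 306 days × 72 tonnes/day = 22,032 tonnes at €3.78/tonne → €83280.96

€91394.64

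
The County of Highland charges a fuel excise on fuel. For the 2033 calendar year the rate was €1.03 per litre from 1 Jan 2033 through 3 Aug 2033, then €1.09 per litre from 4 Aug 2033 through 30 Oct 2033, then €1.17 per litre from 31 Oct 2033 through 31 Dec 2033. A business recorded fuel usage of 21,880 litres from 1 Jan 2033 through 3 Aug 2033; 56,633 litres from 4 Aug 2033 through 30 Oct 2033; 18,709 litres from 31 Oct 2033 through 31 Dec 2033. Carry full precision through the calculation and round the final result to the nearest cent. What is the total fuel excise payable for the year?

€106155.90

1 Jan – 3 Aug 2033: 21,880 litres at €1.03/litre → €22536.40
4 Aug – 30 Oct 2033: 56,633 litres at €1.09/litre → €61729.97
31 Oct – 31 Dec 2033: 18,709 litres at €1.17/litre → €21889.53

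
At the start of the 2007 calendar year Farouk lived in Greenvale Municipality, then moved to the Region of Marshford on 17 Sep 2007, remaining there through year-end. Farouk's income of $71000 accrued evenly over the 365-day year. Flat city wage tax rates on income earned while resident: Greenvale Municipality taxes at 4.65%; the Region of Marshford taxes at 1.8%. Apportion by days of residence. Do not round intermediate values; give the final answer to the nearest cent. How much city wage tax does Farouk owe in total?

$2713.85

Greenvale Municipality, 1 Jan – 16 Sep 2007: 259 days → $71000 × 4.65% × 259/365 = $2342.7082
The Region of Marshford, 17 Sep – 31 Dec 2007: 106 days → $71000 × 1.8% × 106/365 = $371.1452
Total = $2713.8534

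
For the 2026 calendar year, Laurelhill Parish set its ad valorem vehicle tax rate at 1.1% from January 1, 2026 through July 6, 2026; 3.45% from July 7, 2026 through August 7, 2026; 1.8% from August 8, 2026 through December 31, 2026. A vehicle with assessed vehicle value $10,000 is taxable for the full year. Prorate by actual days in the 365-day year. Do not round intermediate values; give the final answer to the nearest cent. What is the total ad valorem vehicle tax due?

$158.60

January 1 – July 6, 2026: 187 days at 1.1% → $10,000 × 1.1% × 187/365 = $56.3562
July 7 – August 7, 2026: 32 days at 3.45% → $10,000 × 3.45% × 32/365 = $30.2466
August 8 – December 31, 2026: 146 days at 1.8% → $10,000 × 1.8% × 146/365 = $72.0000
Total = $158.6027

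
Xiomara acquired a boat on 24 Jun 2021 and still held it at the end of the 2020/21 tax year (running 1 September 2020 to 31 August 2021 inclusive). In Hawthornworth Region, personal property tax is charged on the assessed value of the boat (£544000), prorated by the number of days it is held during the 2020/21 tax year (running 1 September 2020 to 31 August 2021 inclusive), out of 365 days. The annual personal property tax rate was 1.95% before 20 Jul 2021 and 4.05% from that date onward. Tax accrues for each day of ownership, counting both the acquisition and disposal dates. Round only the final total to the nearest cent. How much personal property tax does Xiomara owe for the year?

£3351.19

24 Jun – 19 Jul 2021: 26 days at 1.95% → £544000 × 1.95% × 26/365 = £755.6384
20 Jul – 31 Aug 2021: 43 days at 4.05% → £544000 × 4.05% × 43/365 = £2595.5507
Total = £3351.1890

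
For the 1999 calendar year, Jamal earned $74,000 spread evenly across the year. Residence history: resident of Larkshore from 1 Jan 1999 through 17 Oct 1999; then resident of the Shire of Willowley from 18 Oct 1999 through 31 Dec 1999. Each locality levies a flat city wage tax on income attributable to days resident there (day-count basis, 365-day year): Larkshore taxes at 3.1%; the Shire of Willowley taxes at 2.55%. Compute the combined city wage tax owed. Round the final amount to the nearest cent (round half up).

Larkshore, 1 Jan – 17 Oct 1999: 290 days → $74,000 × 3.1% × 290/365 = $1,822.6301
The Shire of Willowley, 18 Oct – 31 Dec 1999: 75 days → $74,000 × 2.55% × 75/365 = $387.7397
Total = $2,210.3699

$2,210.37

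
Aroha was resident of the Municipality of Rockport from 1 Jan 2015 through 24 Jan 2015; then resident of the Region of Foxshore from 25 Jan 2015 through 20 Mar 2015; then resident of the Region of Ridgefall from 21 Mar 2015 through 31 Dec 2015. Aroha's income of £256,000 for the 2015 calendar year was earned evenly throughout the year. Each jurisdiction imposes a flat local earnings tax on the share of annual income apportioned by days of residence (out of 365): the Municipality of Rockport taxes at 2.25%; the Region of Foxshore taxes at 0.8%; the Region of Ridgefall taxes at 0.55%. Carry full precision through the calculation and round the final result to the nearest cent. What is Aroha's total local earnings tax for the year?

£1,790.60

The Municipality of Rockport, 1 Jan – 24 Jan 2015: 24 days → £256,000 × 2.25% × 24/365 = £378.7397
The Region of Foxshore, 25 Jan – 20 Mar 2015: 55 days → £256,000 × 0.8% × 55/365 = £308.6027
The Region of Ridgefall, 21 Mar – 31 Dec 2015: 286 days → £256,000 × 0.55% × 286/365 = £1,103.2548
Total = £1,790.5973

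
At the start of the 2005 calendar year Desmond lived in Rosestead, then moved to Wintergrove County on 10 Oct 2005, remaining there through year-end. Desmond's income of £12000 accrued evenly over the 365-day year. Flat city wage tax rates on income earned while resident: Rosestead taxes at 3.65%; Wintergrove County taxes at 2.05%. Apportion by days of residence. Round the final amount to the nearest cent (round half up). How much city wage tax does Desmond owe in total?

£394.34

Rosestead, 1 Jan – 9 Oct 2005: 282 days → £12000 × 3.65% × 282/365 = £338.4000
Wintergrove County, 10 Oct – 31 Dec 2005: 83 days → £12000 × 2.05% × 83/365 = £55.9397
Total = £394.3397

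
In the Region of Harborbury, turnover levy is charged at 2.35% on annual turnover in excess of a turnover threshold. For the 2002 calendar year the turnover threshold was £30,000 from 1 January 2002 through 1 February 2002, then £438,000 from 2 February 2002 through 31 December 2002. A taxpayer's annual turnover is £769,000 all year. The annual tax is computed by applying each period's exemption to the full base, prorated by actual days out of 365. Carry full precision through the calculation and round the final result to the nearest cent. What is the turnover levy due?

£8,619.09

1 January – 1 February 2002: 32 days, exemption £30,000 → (£769,000 − £30,000) × 2.35% × 32/365 = £1,522.5425
2 February – 31 December 2002: 333 days, exemption £438,000 → (£769,000 − £438,000) × 2.35% × 333/365 = £7,096.5493
Total = £8,619.0918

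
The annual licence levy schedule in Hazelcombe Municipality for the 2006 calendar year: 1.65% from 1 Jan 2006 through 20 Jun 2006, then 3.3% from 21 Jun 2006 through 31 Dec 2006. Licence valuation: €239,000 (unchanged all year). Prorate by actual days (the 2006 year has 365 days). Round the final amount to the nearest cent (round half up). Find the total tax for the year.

€6,039.50

1 Jan – 20 Jun 2006: 171 days at 1.65% → €239,000 × 1.65% × 171/365 = €1,847.5027
21 Jun – 31 Dec 2006: 194 days at 3.3% → €239,000 × 3.3% × 194/365 = €4,191.9945
Total = €6,039.4973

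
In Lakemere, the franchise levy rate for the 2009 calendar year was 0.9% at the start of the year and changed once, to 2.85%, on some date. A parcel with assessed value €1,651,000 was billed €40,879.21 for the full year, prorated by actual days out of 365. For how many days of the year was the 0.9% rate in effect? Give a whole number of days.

Let d = days at the first rate; then 365 − d days at the second rate.
€1,651,000 × [0.9%·d + 2.85%·(365−d)] / 365 = €40,879.21
Solving gives d = 70, so the new rate took effect on 12 March 2009.

70 days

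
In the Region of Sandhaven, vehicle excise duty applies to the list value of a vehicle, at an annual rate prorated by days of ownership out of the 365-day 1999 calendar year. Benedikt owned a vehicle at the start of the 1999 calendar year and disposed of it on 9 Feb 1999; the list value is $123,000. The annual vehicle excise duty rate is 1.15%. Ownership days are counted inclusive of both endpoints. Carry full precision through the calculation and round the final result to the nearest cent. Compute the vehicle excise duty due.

Days held (1 Jan – 9 Feb 1999): 40 out of 365
Tax = $123,000 × 1.15% × 40/365 = $155.0137

$155.01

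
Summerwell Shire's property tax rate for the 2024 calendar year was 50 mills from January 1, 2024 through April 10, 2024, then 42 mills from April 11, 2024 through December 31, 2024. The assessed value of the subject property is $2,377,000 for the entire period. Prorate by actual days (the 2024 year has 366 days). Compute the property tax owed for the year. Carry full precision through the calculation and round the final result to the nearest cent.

January 1 – April 10, 2024: 101 days at 50 mills → $2,377,000 × 5% × 101/366 = $32,797.4044
April 11 – December 31, 2024: 265 days at 42 mills → $2,377,000 × 4.2% × 265/366 = $72,284.1803
Total = $105,081.5847

$105,081.58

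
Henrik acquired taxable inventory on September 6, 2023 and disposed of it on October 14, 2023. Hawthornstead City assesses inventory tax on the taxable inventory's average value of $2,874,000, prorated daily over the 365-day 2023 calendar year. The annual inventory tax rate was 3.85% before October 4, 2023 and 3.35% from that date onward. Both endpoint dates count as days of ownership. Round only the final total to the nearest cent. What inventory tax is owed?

September 6 – October 3, 2023: 28 days at 3.85% → $2,874,000 × 3.85% × 28/365 = $8,488.1425
October 4 – October 14, 2023: 11 days at 3.35% → $2,874,000 × 3.35% × 11/365 = $2,901.5589
Total = $11,389.7014

$11,389.70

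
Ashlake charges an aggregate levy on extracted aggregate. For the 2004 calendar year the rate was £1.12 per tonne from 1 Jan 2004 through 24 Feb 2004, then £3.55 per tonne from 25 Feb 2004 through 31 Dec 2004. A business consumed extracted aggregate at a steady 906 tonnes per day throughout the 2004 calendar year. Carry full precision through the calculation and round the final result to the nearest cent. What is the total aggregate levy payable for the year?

£1,056,078.90

1 Jan – 24 Feb 2004: 55 days × 906 tonnes/day = 49,830 tonnes at £1.12/tonne → £55,809.60
25 Feb – 31 Dec 2004: 311 days × 906 tonnes/day = 281,766 tonnes at £3.55/tonne → £1,000,269.30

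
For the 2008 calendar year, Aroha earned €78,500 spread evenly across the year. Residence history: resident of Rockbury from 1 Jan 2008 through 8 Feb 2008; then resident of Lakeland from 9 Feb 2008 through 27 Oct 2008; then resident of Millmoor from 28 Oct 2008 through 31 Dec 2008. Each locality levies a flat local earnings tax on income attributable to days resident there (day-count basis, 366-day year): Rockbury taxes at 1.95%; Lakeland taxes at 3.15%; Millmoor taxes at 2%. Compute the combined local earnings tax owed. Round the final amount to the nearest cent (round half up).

Rockbury, 1 Jan – 8 Feb 2008: 39 days → €78,500 × 1.95% × 39/366 = €163.1127
Lakeland, 9 Feb – 27 Oct 2008: 262 days → €78,500 × 3.15% × 262/366 = €1,770.1107
Millmoor, 28 Oct – 31 Dec 2008: 65 days → €78,500 × 2% × 65/366 = €278.8251
Total = €2,212.0485

€2,212.05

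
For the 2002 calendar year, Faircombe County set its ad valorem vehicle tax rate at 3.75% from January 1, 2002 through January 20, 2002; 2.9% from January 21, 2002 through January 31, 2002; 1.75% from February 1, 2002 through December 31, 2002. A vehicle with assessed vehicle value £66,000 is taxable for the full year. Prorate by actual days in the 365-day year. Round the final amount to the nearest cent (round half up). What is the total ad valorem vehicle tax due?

£1,250.20

January 1 – January 20, 2002: 20 days at 3.75% → £66,000 × 3.75% × 20/365 = £135.6164
January 21 – January 31, 2002: 11 days at 2.9% → £66,000 × 2.9% × 11/365 = £57.6822
February 1 – December 31, 2002: 334 days at 1.75% → £66,000 × 1.75% × 334/365 = £1,056.9041
Total = £1,250.2027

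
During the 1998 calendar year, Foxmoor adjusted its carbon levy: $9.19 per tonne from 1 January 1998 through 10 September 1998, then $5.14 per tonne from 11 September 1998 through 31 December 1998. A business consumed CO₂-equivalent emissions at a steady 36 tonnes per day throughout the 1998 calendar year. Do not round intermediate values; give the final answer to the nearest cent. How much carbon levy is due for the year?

$104,427.00

1 January – 10 September 1998: 253 days × 36 tonnes/day = 9,108 tonnes at $9.19/tonne → $83,702.52
11 September – 31 December 1998: 112 days × 36 tonnes/day = 4,032 tonnes at $5.14/tonne → $20,724.48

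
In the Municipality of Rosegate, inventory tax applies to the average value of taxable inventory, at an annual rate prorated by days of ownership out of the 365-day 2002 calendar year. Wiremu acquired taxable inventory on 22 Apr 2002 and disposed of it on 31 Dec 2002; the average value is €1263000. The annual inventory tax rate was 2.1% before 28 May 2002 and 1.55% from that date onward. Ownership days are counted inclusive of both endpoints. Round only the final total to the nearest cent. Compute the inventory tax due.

22 Apr – 27 May 2002: 36 days at 2.1% → €1263000 × 2.1% × 36/365 = €2615.9671
28 May – 31 Dec 2002: 218 days at 1.55% → €1263000 × 1.55% × 218/365 = €11692.2658
Total = €14308.2329

€14308.23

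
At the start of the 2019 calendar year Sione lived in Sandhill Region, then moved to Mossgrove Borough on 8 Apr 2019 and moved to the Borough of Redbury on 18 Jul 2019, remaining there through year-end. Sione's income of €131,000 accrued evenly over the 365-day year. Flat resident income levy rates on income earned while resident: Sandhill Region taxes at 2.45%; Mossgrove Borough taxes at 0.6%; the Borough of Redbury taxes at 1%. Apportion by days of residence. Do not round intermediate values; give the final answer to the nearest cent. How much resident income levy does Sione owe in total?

Sandhill Region, 1 Jan – 7 Apr 2019: 97 days → €131,000 × 2.45% × 97/365 = €852.9356
Mossgrove Borough, 8 Apr – 17 Jul 2019: 101 days → €131,000 × 0.6% × 101/365 = €217.4959
The Borough of Redbury, 18 Jul – 31 Dec 2019: 167 days → €131,000 × 1% × 167/365 = €599.3699
Total = €1,669.8014

€1,669.80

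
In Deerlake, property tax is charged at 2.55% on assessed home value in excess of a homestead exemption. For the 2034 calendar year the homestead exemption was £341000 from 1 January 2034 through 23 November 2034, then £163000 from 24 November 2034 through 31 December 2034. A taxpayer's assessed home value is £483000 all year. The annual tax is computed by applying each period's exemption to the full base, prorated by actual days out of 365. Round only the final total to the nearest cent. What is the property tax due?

1 January – 23 November 2034: 327 days, exemption £341000 → (£483000 − £341000) × 2.55% × 327/365 = £3244.0192
24 November – 31 December 2034: 38 days, exemption £163000 → (£483000 − £163000) × 2.55% × 38/365 = £849.5342
Total = £4093.5534

£4093.55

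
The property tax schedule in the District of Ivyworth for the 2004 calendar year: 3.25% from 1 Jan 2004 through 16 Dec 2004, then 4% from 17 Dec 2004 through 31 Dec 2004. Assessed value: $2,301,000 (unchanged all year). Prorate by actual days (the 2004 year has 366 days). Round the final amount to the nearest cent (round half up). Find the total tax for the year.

1 Jan – 16 Dec 2004: 351 days at 3.25% → $2,301,000 × 3.25% × 351/366 = $71,717.6434
17 Dec – 31 Dec 2004: 15 days at 4% → $2,301,000 × 4% × 15/366 = $3,772.1311
Total = $75,489.7746

$75,489.77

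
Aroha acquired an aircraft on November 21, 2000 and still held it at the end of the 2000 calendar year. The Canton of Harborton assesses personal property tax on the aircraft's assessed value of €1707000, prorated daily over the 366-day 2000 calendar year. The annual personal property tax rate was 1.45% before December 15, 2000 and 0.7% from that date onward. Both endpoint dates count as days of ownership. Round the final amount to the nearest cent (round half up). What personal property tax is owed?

€2178.06

November 21 – December 14, 2000: 24 days at 1.45% → €1707000 × 1.45% × 24/366 = €1623.0492
December 15 – December 31, 2000: 17 days at 0.7% → €1707000 × 0.7% × 17/366 = €555.0082
Total = €2178.0574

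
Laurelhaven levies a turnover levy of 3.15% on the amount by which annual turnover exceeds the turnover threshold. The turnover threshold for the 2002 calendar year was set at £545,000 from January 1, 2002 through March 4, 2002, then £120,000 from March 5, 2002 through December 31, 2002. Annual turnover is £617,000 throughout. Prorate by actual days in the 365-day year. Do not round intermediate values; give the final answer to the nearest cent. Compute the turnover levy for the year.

£13,344.78

January 1 – March 4, 2002: 63 days, exemption £545,000 → (£617,000 − £545,000) × 3.15% × 63/365 = £391.4630
March 5 – December 31, 2002: 302 days, exemption £120,000 → (£617,000 − £120,000) × 3.15% × 302/365 = £12,953.3178
Total = £13,344.7808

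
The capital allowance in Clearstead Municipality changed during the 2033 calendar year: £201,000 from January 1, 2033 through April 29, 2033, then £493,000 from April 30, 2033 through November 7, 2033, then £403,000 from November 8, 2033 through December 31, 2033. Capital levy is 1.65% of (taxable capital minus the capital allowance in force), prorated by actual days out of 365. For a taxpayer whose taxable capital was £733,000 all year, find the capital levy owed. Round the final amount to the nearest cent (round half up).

£5,750.50

January 1 – April 29, 2033: 119 days, exemption £201,000 → (£733,000 − £201,000) × 1.65% × 119/365 = £2,861.8685
April 30 – November 7, 2033: 192 days, exemption £493,000 → (£733,000 − £493,000) × 1.65% × 192/365 = £2,083.0685
November 8 – December 31, 2033: 54 days, exemption £403,000 → (£733,000 − £403,000) × 1.65% × 54/365 = £805.5616
Total = £5,750.4986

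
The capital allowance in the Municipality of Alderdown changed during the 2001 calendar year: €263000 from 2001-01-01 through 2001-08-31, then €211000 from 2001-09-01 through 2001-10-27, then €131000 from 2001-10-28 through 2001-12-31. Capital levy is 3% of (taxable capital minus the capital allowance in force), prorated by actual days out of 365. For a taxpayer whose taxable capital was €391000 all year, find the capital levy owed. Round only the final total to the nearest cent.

2001-01-01 to 2001-08-31: 243 days, exemption €263000 → (€391000 − €263000) × 3% × 243/365 = €2556.4932
2001-09-01 to 2001-10-27: 57 days, exemption €211000 → (€391000 − €211000) × 3% × 57/365 = €843.2877
2001-10-28 to 2001-12-31: 65 days, exemption €131000 → (€391000 − €131000) × 3% × 65/365 = €1389.0411
Total = €4788.8219

€4788.82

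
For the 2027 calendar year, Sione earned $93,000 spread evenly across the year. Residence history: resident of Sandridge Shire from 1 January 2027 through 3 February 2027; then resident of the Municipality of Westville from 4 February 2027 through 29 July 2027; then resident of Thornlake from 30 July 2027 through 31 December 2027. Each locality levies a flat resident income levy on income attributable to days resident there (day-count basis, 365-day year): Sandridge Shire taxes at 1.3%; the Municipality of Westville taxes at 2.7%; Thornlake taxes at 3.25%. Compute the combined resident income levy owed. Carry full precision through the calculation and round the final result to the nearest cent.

$2,606.93

Sandridge Shire, 1 January – 3 February 2027: 34 days → $93,000 × 1.3% × 34/365 = $112.6192
The Municipality of Westville, 4 February – 29 July 2027: 176 days → $93,000 × 2.7% × 176/365 = $1,210.7836
Thornlake, 30 July – 31 December 2027: 155 days → $93,000 × 3.25% × 155/365 = $1,283.5274
Total = $2,606.9301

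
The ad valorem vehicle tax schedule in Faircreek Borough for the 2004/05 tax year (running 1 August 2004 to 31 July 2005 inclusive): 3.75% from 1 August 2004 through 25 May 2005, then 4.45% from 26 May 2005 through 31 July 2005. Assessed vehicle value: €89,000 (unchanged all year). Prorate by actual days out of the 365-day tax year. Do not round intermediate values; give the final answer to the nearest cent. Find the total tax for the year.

1 August 2004 – 25 May 2005: 298 days at 3.75% → €89,000 × 3.75% × 298/365 = €2,724.8630
26 May – 31 July 2005: 67 days at 4.45% → €89,000 × 4.45% × 67/365 = €726.9959
Total = €3,451.8589

€3,451.86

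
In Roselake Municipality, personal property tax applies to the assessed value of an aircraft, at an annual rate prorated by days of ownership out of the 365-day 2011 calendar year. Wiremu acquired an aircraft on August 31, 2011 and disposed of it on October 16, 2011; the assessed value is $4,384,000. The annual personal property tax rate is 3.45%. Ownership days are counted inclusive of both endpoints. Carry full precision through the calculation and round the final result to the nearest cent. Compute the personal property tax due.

Days held (August 31 – October 16, 2011): 47 out of 365
Tax = $4,384,000 × 3.45% × 47/365 = $19,475.7699

$19,475.77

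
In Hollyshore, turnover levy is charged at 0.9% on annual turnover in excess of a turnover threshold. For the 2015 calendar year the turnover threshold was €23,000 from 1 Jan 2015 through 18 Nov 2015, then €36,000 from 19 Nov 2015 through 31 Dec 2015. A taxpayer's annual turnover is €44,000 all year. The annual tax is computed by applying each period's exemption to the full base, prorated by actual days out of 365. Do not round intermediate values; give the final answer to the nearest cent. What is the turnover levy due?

1 Jan – 18 Nov 2015: 322 days, exemption €23,000 → (€44,000 − €23,000) × 0.9% × 322/365 = €166.7342
19 Nov – 31 Dec 2015: 43 days, exemption €36,000 → (€44,000 − €36,000) × 0.9% × 43/365 = €8.4822
Total = €175.2164

€175.22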